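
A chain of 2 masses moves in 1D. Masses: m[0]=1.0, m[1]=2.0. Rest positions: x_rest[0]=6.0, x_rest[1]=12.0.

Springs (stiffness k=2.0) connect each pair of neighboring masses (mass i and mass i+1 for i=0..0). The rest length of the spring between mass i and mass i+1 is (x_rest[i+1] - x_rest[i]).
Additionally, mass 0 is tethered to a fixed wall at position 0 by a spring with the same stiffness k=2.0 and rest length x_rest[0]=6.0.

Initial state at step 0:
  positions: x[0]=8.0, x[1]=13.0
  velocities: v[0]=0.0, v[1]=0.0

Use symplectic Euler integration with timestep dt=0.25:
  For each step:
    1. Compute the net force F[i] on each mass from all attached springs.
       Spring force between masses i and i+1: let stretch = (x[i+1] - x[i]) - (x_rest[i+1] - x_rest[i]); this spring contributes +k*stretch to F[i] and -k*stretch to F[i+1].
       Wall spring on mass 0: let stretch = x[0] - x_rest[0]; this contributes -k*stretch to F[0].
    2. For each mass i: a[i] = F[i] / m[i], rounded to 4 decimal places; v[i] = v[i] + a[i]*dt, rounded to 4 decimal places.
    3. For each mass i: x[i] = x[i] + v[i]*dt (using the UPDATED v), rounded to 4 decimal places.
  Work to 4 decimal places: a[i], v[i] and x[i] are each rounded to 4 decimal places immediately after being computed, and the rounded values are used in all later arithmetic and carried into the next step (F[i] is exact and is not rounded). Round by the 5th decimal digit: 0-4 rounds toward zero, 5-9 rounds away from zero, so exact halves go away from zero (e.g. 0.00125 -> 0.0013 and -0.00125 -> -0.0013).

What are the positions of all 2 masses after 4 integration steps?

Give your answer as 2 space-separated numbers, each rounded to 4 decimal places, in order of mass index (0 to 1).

Step 0: x=[8.0000 13.0000] v=[0.0000 0.0000]
Step 1: x=[7.6250 13.0625] v=[-1.5000 0.2500]
Step 2: x=[6.9766 13.1602] v=[-2.5938 0.3906]
Step 3: x=[6.2290 13.2464] v=[-2.9903 0.3447]
Step 4: x=[5.5800 13.2690] v=[-2.5961 0.0904]

Answer: 5.5800 13.2690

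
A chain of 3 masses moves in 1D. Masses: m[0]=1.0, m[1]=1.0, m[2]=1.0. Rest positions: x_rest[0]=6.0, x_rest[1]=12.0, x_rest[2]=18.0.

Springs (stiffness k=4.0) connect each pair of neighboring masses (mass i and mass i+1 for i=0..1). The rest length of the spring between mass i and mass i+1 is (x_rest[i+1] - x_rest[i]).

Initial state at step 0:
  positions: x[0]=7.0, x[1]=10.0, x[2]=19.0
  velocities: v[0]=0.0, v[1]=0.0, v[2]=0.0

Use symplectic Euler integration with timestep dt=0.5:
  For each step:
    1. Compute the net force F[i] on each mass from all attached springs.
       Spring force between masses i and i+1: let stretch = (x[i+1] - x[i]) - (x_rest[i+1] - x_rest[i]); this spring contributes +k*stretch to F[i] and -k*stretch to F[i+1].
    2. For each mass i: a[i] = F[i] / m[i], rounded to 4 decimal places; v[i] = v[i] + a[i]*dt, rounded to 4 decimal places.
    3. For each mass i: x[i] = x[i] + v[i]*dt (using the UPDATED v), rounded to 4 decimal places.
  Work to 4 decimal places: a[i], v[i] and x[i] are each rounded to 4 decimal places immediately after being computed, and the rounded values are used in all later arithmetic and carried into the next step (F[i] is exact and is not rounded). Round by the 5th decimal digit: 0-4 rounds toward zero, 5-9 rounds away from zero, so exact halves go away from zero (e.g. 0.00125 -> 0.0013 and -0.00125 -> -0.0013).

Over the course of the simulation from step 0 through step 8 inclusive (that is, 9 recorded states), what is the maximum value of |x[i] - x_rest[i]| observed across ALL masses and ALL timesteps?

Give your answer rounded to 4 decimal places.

Answer: 4.0000

Derivation:
Step 0: x=[7.0000 10.0000 19.0000] v=[0.0000 0.0000 0.0000]
Step 1: x=[4.0000 16.0000 16.0000] v=[-6.0000 12.0000 -6.0000]
Step 2: x=[7.0000 10.0000 19.0000] v=[6.0000 -12.0000 6.0000]
Step 3: x=[7.0000 10.0000 19.0000] v=[0.0000 0.0000 0.0000]
Step 4: x=[4.0000 16.0000 16.0000] v=[-6.0000 12.0000 -6.0000]
Step 5: x=[7.0000 10.0000 19.0000] v=[6.0000 -12.0000 6.0000]
Step 6: x=[7.0000 10.0000 19.0000] v=[0.0000 0.0000 0.0000]
Step 7: x=[4.0000 16.0000 16.0000] v=[-6.0000 12.0000 -6.0000]
Step 8: x=[7.0000 10.0000 19.0000] v=[6.0000 -12.0000 6.0000]
Max displacement = 4.0000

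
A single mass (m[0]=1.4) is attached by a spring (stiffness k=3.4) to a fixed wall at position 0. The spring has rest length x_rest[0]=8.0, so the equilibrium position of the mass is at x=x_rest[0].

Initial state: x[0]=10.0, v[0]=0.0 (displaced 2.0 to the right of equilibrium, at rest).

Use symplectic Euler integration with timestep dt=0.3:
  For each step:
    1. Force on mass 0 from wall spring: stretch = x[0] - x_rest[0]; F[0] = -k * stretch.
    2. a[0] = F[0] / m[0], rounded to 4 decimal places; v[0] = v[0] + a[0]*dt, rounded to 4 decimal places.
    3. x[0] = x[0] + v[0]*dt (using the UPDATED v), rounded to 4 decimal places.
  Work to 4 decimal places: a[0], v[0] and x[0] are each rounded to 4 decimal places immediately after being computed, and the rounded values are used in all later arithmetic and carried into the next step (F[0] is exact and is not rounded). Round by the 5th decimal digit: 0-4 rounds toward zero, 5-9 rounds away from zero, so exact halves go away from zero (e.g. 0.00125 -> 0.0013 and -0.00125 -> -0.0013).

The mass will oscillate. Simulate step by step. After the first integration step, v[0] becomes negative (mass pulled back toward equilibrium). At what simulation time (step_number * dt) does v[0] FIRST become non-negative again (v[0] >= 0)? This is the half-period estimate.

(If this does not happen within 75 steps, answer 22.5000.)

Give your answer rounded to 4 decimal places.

Step 0: x=[10.0000] v=[0.0000]
Step 1: x=[9.5629] v=[-1.4571]
Step 2: x=[8.7842] v=[-2.5958]
Step 3: x=[7.8340] v=[-3.1672]
Step 4: x=[6.9201] v=[-3.0463]
Step 5: x=[6.2423] v=[-2.2595]
Step 6: x=[5.9486] v=[-0.9789]
Step 7: x=[6.1033] v=[0.5157]
First v>=0 after going negative at step 7, time=2.1000

Answer: 2.1000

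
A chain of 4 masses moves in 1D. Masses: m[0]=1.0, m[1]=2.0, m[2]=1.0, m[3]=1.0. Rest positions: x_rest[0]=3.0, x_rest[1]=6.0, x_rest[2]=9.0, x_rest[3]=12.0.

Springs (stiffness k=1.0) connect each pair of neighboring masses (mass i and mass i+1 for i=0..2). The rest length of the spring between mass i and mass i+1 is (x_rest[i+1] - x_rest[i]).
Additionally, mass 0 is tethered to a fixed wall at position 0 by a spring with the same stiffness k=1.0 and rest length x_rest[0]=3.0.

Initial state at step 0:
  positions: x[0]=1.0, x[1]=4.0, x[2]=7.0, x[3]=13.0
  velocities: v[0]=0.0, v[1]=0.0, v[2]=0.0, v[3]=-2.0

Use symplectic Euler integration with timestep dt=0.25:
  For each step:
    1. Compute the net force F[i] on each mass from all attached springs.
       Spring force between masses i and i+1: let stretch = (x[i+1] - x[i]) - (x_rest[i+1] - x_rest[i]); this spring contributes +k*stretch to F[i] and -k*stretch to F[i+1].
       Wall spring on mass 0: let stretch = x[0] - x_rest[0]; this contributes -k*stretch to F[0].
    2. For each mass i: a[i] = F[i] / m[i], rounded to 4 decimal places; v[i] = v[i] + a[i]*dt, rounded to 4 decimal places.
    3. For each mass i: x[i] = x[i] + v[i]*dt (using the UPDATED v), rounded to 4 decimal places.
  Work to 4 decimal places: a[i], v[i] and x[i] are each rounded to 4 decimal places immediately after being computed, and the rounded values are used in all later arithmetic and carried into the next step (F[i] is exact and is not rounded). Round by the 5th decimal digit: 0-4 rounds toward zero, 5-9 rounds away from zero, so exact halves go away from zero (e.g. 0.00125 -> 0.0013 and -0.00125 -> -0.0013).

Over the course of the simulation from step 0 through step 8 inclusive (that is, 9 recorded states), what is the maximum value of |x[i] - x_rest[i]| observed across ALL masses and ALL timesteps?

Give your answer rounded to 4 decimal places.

Step 0: x=[1.0000 4.0000 7.0000 13.0000] v=[0.0000 0.0000 0.0000 -2.0000]
Step 1: x=[1.1250 4.0000 7.1875 12.3125] v=[0.5000 0.0000 0.7500 -2.7500]
Step 2: x=[1.3594 4.0098 7.4961 11.4922] v=[0.9375 0.0391 1.2344 -3.2813]
Step 3: x=[1.6745 4.0457 7.8366 10.6096] v=[1.2603 0.1436 1.3619 -3.5303]
Step 4: x=[2.0331 4.1260 8.1135 9.7412] v=[1.4345 0.3211 1.1074 -3.4736]
Step 5: x=[2.3955 4.2655 8.2429 8.9586] v=[1.4495 0.5579 0.5175 -3.1305]
Step 6: x=[2.7250 4.4708 8.1684 8.3188] v=[1.3181 0.8213 -0.2979 -2.5594]
Step 7: x=[2.9933 4.7371 7.8722 7.8571] v=[1.0733 1.0653 -1.1847 -1.8470]
Step 8: x=[3.1835 5.0469 7.3791 7.5838] v=[0.7609 1.2392 -1.9723 -1.0932]
Max displacement = 4.4162

Answer: 4.4162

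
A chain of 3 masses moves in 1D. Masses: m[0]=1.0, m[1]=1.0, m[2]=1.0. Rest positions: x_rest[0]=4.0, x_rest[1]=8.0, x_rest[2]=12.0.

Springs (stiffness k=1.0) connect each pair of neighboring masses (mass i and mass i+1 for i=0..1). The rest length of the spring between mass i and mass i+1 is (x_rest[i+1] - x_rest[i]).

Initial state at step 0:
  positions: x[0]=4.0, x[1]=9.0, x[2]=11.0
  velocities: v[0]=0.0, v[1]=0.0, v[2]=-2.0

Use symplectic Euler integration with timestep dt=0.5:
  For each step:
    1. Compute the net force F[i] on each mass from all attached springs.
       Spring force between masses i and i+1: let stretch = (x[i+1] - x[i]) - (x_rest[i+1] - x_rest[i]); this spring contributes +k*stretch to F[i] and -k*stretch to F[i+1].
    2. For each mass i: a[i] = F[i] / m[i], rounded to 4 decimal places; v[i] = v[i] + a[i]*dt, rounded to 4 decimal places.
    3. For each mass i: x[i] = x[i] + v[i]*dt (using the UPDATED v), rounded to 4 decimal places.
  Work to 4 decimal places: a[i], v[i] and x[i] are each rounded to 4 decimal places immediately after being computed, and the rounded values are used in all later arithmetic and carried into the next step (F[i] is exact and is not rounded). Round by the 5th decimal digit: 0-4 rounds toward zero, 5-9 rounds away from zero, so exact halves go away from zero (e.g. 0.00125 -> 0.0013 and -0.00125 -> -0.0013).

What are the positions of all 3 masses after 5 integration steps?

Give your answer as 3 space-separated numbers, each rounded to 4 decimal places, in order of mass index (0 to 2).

Step 0: x=[4.0000 9.0000 11.0000] v=[0.0000 0.0000 -2.0000]
Step 1: x=[4.2500 8.2500 10.5000] v=[0.5000 -1.5000 -1.0000]
Step 2: x=[4.5000 7.0625 10.4375] v=[0.5000 -2.3750 -0.1250]
Step 3: x=[4.3906 6.0781 10.5313] v=[-0.2188 -1.9688 0.1875]
Step 4: x=[3.7031 5.7851 10.5118] v=[-1.3751 -0.5860 -0.0391]
Step 5: x=[2.5361 6.1533 10.3106] v=[-2.3341 0.7364 -0.4025]

Answer: 2.5361 6.1533 10.3106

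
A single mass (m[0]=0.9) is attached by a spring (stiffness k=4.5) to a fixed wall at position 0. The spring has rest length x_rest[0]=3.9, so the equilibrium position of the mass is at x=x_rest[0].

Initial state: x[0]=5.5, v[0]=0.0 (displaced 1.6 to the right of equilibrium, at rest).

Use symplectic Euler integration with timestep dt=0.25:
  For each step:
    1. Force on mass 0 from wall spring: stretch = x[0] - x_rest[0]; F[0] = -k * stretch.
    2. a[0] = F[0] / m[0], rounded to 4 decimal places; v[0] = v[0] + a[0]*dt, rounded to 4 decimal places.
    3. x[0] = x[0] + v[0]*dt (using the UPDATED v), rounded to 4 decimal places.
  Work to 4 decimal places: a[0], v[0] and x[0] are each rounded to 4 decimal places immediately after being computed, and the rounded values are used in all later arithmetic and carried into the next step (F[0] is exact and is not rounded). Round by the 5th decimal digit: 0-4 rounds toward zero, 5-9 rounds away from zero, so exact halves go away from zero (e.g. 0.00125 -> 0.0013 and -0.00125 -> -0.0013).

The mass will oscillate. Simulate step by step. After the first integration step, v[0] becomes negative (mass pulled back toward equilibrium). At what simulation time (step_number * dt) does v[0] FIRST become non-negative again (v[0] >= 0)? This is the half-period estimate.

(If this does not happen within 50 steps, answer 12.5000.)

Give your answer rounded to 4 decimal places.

Step 0: x=[5.5000] v=[0.0000]
Step 1: x=[5.0000] v=[-2.0000]
Step 2: x=[4.1563] v=[-3.3750]
Step 3: x=[3.2325] v=[-3.6954]
Step 4: x=[2.5173] v=[-2.8610]
Step 5: x=[2.2342] v=[-1.1326]
Step 6: x=[2.4716] v=[0.9497]
First v>=0 after going negative at step 6, time=1.5000

Answer: 1.5000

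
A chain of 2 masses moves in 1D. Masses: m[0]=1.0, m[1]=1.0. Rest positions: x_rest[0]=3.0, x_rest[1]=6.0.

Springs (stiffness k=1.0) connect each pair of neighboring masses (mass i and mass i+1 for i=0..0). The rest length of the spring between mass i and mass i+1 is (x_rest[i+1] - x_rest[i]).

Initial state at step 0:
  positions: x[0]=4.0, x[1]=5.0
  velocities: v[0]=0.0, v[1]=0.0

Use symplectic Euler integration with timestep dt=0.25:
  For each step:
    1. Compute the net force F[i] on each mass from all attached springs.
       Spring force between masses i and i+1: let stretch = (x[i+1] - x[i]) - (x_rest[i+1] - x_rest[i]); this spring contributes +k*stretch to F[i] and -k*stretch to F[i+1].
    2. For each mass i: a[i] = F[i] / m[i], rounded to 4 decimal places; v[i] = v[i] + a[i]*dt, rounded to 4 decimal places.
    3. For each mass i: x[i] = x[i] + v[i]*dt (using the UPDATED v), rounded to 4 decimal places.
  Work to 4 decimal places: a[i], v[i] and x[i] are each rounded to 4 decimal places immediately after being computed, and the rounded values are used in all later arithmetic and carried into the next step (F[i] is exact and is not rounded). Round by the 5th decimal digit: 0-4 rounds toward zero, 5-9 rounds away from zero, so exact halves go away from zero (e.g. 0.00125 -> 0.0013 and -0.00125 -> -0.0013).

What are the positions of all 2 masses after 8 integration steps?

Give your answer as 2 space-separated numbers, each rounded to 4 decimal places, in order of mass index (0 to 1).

Step 0: x=[4.0000 5.0000] v=[0.0000 0.0000]
Step 1: x=[3.8750 5.1250] v=[-0.5000 0.5000]
Step 2: x=[3.6406 5.3594] v=[-0.9375 0.9375]
Step 3: x=[3.3262 5.6739] v=[-1.2578 1.2578]
Step 4: x=[2.9710 6.0291] v=[-1.4209 1.4209]
Step 5: x=[2.6194 6.3807] v=[-1.4064 1.4064]
Step 6: x=[2.3154 6.6847] v=[-1.2161 1.2161]
Step 7: x=[2.0970 6.9032] v=[-0.8738 0.8738]
Step 8: x=[1.9914 7.0088] v=[-0.4223 0.4223]

Answer: 1.9914 7.0088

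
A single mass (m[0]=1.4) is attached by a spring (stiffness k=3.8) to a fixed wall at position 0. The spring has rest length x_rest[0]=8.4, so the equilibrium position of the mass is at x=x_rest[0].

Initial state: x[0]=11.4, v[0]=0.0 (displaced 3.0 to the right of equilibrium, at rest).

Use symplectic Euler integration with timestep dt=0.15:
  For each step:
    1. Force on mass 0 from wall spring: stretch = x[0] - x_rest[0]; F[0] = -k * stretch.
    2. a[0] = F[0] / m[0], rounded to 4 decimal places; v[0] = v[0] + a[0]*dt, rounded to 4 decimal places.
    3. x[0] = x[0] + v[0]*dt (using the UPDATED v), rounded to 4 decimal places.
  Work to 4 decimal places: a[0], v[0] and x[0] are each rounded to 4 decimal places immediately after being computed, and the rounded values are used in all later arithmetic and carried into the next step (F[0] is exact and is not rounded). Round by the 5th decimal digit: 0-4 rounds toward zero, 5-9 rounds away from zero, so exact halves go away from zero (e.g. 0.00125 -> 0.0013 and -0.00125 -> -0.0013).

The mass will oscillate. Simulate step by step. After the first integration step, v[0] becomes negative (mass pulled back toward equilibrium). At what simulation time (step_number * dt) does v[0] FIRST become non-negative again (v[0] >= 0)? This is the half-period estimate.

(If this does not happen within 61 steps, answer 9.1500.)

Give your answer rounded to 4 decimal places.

Step 0: x=[11.4000] v=[0.0000]
Step 1: x=[11.2168] v=[-1.2214]
Step 2: x=[10.8616] v=[-2.3682]
Step 3: x=[10.3560] v=[-3.3704]
Step 4: x=[9.7310] v=[-4.1668]
Step 5: x=[9.0247] v=[-4.7087]
Step 6: x=[8.2803] v=[-4.9630]
Step 7: x=[7.5432] v=[-4.9143]
Step 8: x=[6.8584] v=[-4.5655]
Step 9: x=[6.2677] v=[-3.9379]
Step 10: x=[5.8072] v=[-3.0697]
Step 11: x=[5.5051] v=[-2.0141]
Step 12: x=[5.3798] v=[-0.8355]
Step 13: x=[5.4389] v=[0.3942]
First v>=0 after going negative at step 13, time=1.9500

Answer: 1.9500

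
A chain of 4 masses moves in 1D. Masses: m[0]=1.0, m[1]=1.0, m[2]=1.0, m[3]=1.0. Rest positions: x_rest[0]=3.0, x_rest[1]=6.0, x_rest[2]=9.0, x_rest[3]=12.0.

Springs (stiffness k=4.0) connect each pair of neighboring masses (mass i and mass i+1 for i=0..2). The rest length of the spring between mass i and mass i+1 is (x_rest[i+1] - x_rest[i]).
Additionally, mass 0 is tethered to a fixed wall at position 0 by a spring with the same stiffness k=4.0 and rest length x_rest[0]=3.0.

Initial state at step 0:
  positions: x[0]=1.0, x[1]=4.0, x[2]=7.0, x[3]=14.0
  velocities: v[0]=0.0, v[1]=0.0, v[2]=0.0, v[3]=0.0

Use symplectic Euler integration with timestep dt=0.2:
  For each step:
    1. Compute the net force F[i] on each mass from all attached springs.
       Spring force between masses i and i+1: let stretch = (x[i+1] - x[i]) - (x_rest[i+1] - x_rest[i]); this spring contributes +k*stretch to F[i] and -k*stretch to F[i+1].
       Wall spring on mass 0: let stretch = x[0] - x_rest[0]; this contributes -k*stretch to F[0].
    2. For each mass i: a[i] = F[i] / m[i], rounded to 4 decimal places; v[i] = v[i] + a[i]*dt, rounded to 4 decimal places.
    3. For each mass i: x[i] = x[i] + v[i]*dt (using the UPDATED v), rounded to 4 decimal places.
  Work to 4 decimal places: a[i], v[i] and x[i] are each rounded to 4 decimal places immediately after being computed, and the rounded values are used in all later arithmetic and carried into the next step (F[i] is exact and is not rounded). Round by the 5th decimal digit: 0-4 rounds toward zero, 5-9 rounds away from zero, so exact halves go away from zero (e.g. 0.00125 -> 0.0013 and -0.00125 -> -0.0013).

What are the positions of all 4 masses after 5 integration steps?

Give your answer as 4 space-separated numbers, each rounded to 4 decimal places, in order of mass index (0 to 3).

Answer: 3.5144 6.7602 9.5181 9.5973

Derivation:
Step 0: x=[1.0000 4.0000 7.0000 14.0000] v=[0.0000 0.0000 0.0000 0.0000]
Step 1: x=[1.3200 4.0000 7.6400 13.3600] v=[1.6000 0.0000 3.2000 -3.2000]
Step 2: x=[1.8576 4.1536 8.6128 12.2848] v=[2.6880 0.7680 4.8640 -5.3760]
Step 3: x=[2.4653 4.6533 9.4596 11.1021] v=[3.0387 2.4986 4.2342 -5.9136]
Step 4: x=[3.0287 5.5719 9.8002 10.1366] v=[2.8169 4.5932 1.7032 -4.8276]
Step 5: x=[3.5144 6.7602 9.5181 9.5973] v=[2.4285 5.9413 -1.4103 -2.6967]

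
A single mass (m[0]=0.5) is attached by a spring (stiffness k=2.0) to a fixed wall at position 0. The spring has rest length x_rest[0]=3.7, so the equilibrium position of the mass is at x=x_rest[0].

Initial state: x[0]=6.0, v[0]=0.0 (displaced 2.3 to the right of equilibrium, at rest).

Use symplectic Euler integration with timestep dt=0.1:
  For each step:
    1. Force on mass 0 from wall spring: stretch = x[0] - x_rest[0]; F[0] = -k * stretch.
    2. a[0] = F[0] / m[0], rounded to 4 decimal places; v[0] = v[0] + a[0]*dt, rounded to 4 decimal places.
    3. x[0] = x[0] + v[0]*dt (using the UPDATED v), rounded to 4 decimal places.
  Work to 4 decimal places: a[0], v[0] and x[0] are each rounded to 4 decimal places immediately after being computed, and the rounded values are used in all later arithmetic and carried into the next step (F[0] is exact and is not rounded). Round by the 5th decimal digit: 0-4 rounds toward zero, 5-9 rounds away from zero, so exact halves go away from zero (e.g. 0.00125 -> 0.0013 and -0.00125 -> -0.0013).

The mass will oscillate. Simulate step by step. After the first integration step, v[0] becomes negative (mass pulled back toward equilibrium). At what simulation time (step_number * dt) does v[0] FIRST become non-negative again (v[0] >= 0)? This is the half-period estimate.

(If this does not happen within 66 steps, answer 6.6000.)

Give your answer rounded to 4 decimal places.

Answer: 1.6000

Derivation:
Step 0: x=[6.0000] v=[0.0000]
Step 1: x=[5.9080] v=[-0.9200]
Step 2: x=[5.7277] v=[-1.8032]
Step 3: x=[5.4663] v=[-2.6143]
Step 4: x=[5.1342] v=[-3.3208]
Step 5: x=[4.7448] v=[-3.8945]
Step 6: x=[4.3136] v=[-4.3124]
Step 7: x=[3.8578] v=[-4.5578]
Step 8: x=[3.3957] v=[-4.6209]
Step 9: x=[2.9458] v=[-4.4992]
Step 10: x=[2.5261] v=[-4.1975]
Step 11: x=[2.1533] v=[-3.7279]
Step 12: x=[1.8424] v=[-3.1092]
Step 13: x=[1.6058] v=[-2.3662]
Step 14: x=[1.4530] v=[-1.5285]
Step 15: x=[1.3900] v=[-0.6297]
Step 16: x=[1.4194] v=[0.2943]
First v>=0 after going negative at step 16, time=1.6000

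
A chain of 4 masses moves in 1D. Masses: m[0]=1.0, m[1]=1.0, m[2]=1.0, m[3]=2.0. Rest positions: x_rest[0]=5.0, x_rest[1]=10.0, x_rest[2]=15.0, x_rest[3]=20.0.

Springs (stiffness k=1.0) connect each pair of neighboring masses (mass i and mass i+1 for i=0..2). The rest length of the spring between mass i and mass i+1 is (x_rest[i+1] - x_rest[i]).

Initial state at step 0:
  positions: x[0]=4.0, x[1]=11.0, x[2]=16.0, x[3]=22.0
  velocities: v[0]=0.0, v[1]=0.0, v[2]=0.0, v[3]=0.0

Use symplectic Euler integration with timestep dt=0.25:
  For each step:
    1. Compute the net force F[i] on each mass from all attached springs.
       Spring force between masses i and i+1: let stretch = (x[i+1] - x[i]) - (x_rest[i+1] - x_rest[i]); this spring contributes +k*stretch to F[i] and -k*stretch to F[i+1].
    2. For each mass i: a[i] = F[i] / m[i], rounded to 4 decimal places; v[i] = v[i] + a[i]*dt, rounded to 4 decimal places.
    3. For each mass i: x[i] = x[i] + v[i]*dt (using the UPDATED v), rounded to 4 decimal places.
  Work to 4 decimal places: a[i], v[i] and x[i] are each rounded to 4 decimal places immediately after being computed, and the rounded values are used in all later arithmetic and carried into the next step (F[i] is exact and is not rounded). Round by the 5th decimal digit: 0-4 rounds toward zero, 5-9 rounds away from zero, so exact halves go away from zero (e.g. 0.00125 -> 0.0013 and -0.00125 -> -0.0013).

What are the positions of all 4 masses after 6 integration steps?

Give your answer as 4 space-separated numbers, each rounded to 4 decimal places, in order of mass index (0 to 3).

Step 0: x=[4.0000 11.0000 16.0000 22.0000] v=[0.0000 0.0000 0.0000 0.0000]
Step 1: x=[4.1250 10.8750 16.0625 21.9688] v=[0.5000 -0.5000 0.2500 -0.1250]
Step 2: x=[4.3594 10.6524 16.1699 21.9092] v=[0.9375 -0.8906 0.4297 -0.2383]
Step 3: x=[4.6746 10.3813 16.2912 21.8265] v=[1.2608 -1.0845 0.4852 -0.3307]
Step 4: x=[5.0340 10.1229 16.3891 21.7271] v=[1.4375 -1.0337 0.3916 -0.3976]
Step 5: x=[5.3989 9.9381 16.4290 21.6171] v=[1.4597 -0.7394 0.1596 -0.4399]
Step 6: x=[5.7350 9.8752 16.3875 21.5013] v=[1.3445 -0.2515 -0.1661 -0.4634]

Answer: 5.7350 9.8752 16.3875 21.5013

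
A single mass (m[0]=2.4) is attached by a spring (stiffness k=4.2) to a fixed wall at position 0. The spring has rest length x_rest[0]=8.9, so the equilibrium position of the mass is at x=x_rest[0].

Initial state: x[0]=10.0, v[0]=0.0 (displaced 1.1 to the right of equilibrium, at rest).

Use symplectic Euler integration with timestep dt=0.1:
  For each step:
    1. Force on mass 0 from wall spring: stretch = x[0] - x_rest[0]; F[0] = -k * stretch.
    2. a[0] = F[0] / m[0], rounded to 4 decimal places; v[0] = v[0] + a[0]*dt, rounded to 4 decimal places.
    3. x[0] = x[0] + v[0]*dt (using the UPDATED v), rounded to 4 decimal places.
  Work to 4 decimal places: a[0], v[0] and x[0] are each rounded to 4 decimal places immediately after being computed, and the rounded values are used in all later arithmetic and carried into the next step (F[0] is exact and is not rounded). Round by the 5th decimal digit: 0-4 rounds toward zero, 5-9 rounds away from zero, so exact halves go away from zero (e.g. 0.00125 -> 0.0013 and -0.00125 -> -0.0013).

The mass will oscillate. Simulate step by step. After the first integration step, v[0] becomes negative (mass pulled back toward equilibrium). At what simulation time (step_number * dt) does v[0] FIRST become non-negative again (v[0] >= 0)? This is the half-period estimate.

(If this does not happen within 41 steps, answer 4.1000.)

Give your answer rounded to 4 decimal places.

Step 0: x=[10.0000] v=[0.0000]
Step 1: x=[9.9808] v=[-0.1925]
Step 2: x=[9.9426] v=[-0.3816]
Step 3: x=[9.8862] v=[-0.5641]
Step 4: x=[9.8125] v=[-0.7367]
Step 5: x=[9.7229] v=[-0.8964]
Step 6: x=[9.6189] v=[-1.0404]
Step 7: x=[9.5023] v=[-1.1662]
Step 8: x=[9.3751] v=[-1.2716]
Step 9: x=[9.2396] v=[-1.3547]
Step 10: x=[9.0982] v=[-1.4141]
Step 11: x=[8.9533] v=[-1.4488]
Step 12: x=[8.8075] v=[-1.4581]
Step 13: x=[8.6633] v=[-1.4419]
Step 14: x=[8.5233] v=[-1.4005]
Step 15: x=[8.3898] v=[-1.3346]
Step 16: x=[8.2653] v=[-1.2453]
Step 17: x=[8.1519] v=[-1.1342]
Step 18: x=[8.0516] v=[-1.0033]
Step 19: x=[7.9661] v=[-0.8548]
Step 20: x=[7.8970] v=[-0.6914]
Step 21: x=[7.8454] v=[-0.5159]
Step 22: x=[7.8123] v=[-0.3313]
Step 23: x=[7.7982] v=[-0.1410]
Step 24: x=[7.8034] v=[0.0518]
First v>=0 after going negative at step 24, time=2.4000

Answer: 2.4000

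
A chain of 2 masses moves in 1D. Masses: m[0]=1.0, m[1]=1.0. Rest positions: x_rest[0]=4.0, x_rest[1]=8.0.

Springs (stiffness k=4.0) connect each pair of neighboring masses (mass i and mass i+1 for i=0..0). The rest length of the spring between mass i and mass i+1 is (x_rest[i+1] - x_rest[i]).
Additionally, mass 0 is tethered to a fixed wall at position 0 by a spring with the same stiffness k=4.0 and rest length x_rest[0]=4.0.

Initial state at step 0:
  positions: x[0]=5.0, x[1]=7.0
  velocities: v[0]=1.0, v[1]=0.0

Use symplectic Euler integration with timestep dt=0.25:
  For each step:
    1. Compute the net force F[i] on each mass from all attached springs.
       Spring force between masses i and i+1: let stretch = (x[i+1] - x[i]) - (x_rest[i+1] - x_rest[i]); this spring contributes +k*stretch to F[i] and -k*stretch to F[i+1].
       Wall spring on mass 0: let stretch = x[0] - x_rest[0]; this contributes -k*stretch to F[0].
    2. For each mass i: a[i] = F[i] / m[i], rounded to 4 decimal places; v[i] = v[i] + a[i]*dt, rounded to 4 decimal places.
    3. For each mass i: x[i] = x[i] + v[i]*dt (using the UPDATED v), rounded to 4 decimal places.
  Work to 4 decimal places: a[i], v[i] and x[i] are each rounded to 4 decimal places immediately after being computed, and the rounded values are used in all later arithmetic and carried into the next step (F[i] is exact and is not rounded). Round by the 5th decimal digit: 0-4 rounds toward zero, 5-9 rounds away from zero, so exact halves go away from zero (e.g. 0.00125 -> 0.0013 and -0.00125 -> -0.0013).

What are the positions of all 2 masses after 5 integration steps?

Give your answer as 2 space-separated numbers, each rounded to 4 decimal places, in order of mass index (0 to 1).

Answer: 3.8731 8.6368

Derivation:
Step 0: x=[5.0000 7.0000] v=[1.0000 0.0000]
Step 1: x=[4.5000 7.5000] v=[-2.0000 2.0000]
Step 2: x=[3.6250 8.2500] v=[-3.5000 3.0000]
Step 3: x=[3.0000 8.8438] v=[-2.5000 2.3750]
Step 4: x=[3.0860 8.9766] v=[0.3438 0.5312]
Step 5: x=[3.8731 8.6368] v=[3.1484 -1.3594]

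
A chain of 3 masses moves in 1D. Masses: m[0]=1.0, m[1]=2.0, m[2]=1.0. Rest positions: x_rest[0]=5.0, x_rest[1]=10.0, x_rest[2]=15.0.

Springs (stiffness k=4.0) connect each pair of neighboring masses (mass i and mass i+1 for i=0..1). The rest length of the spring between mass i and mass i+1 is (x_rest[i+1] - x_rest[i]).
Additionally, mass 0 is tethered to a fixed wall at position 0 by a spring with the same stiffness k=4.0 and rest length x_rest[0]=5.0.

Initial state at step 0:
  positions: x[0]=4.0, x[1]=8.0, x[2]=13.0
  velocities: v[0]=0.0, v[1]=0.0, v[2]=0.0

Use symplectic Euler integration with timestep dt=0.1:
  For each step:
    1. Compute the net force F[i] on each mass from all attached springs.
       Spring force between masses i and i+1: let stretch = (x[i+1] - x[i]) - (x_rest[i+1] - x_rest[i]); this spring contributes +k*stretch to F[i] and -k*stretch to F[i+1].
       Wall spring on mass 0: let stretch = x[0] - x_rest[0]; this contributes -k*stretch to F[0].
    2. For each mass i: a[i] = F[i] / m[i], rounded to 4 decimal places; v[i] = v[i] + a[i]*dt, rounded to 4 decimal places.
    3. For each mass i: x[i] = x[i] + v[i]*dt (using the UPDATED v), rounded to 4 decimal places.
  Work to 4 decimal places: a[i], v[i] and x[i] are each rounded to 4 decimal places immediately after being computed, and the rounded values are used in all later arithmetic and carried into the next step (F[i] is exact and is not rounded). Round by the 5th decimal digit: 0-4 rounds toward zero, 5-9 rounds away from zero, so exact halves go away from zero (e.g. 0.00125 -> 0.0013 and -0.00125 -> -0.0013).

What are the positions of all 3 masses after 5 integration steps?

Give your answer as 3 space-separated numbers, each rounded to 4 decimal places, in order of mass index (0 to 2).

Step 0: x=[4.0000 8.0000 13.0000] v=[0.0000 0.0000 0.0000]
Step 1: x=[4.0000 8.0200 13.0000] v=[0.0000 0.2000 0.0000]
Step 2: x=[4.0008 8.0592 13.0008] v=[0.0080 0.3920 0.0080]
Step 3: x=[4.0039 8.1161 13.0039] v=[0.0310 0.5686 0.0314]
Step 4: x=[4.0113 8.1885 13.0115] v=[0.0743 0.7237 0.0763]
Step 5: x=[4.0254 8.2738 13.0262] v=[0.1407 0.8529 0.1471]

Answer: 4.0254 8.2738 13.0262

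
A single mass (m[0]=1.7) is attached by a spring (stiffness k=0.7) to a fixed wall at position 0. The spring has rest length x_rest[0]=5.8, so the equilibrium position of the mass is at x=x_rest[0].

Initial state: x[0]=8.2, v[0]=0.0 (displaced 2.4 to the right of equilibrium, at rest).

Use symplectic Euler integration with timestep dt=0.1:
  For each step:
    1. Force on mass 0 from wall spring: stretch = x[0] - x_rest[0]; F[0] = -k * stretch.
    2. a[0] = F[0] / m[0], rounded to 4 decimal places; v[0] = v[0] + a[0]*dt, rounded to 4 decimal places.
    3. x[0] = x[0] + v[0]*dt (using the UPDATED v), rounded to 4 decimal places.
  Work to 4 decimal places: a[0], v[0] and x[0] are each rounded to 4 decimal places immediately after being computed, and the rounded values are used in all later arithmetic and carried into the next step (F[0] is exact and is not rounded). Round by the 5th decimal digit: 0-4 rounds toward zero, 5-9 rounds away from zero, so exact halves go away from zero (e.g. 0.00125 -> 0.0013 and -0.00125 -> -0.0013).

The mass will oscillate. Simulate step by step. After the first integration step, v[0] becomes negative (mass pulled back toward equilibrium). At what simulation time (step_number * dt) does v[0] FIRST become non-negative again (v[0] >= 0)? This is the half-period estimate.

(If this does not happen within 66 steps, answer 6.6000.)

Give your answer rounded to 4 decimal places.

Answer: 4.9000

Derivation:
Step 0: x=[8.2000] v=[0.0000]
Step 1: x=[8.1901] v=[-0.0988]
Step 2: x=[8.1704] v=[-0.1972]
Step 3: x=[8.1409] v=[-0.2948]
Step 4: x=[8.1018] v=[-0.3912]
Step 5: x=[8.0532] v=[-0.4860]
Step 6: x=[7.9953] v=[-0.5788]
Step 7: x=[7.9284] v=[-0.6692]
Step 8: x=[7.8527] v=[-0.7568]
Step 9: x=[7.7686] v=[-0.8413]
Step 10: x=[7.6764] v=[-0.9224]
Step 11: x=[7.5764] v=[-0.9997]
Step 12: x=[7.4691] v=[-1.0729]
Step 13: x=[7.3549] v=[-1.1416]
Step 14: x=[7.2343] v=[-1.2056]
Step 15: x=[7.1078] v=[-1.2647]
Step 16: x=[6.9759] v=[-1.3186]
Step 17: x=[6.8392] v=[-1.3670]
Step 18: x=[6.6982] v=[-1.4098]
Step 19: x=[6.5535] v=[-1.4468]
Step 20: x=[6.4057] v=[-1.4778]
Step 21: x=[6.2554] v=[-1.5027]
Step 22: x=[6.1033] v=[-1.5215]
Step 23: x=[5.9499] v=[-1.5340]
Step 24: x=[5.7959] v=[-1.5402]
Step 25: x=[5.6419] v=[-1.5400]
Step 26: x=[5.4886] v=[-1.5335]
Step 27: x=[5.3365] v=[-1.5207]
Step 28: x=[5.1863] v=[-1.5016]
Step 29: x=[5.0387] v=[-1.4763]
Step 30: x=[4.8942] v=[-1.4450]
Step 31: x=[4.7534] v=[-1.4077]
Step 32: x=[4.6169] v=[-1.3646]
Step 33: x=[4.4853] v=[-1.3159]
Step 34: x=[4.3591] v=[-1.2618]
Step 35: x=[4.2389] v=[-1.2025]
Step 36: x=[4.1251] v=[-1.1382]
Step 37: x=[4.0182] v=[-1.0692]
Step 38: x=[3.9186] v=[-0.9958]
Step 39: x=[3.8268] v=[-0.9183]
Step 40: x=[3.7431] v=[-0.8371]
Step 41: x=[3.6679] v=[-0.7524]
Step 42: x=[3.6014] v=[-0.6646]
Step 43: x=[3.5440] v=[-0.5741]
Step 44: x=[3.4959] v=[-0.4812]
Step 45: x=[3.4573] v=[-0.3863]
Step 46: x=[3.4283] v=[-0.2898]
Step 47: x=[3.4091] v=[-0.1921]
Step 48: x=[3.3997] v=[-0.0937]
Step 49: x=[3.4002] v=[0.0051]
First v>=0 after going negative at step 49, time=4.9000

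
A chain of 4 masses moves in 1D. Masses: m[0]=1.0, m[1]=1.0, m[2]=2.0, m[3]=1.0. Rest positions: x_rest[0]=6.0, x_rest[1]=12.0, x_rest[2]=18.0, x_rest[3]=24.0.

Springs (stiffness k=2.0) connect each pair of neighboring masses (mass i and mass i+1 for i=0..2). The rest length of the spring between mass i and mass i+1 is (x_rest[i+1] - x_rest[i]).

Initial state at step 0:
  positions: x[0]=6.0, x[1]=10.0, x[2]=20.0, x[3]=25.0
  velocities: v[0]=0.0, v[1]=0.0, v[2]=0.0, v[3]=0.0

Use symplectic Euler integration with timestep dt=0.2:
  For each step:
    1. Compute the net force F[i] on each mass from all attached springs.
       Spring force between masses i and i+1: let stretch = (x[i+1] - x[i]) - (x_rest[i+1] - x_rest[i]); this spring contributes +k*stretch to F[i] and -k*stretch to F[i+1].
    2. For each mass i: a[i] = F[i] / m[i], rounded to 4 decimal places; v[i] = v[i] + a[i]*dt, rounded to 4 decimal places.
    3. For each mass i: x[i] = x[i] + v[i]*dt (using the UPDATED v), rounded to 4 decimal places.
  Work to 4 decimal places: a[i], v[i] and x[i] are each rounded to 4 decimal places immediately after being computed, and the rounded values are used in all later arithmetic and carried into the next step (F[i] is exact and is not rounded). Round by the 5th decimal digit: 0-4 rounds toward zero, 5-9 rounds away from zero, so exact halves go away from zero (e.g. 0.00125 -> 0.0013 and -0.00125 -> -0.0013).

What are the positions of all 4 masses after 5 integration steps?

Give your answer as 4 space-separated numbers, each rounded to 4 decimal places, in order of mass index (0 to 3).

Answer: 5.0665 14.1295 18.1306 25.5430

Derivation:
Step 0: x=[6.0000 10.0000 20.0000 25.0000] v=[0.0000 0.0000 0.0000 0.0000]
Step 1: x=[5.8400 10.4800 19.8000 25.0800] v=[-0.8000 2.4000 -1.0000 0.4000]
Step 2: x=[5.5712 11.3344 19.4384 25.2176] v=[-1.3440 4.2720 -1.8080 0.6880]
Step 3: x=[5.2835 12.3761 18.9838 25.3729] v=[-1.4387 5.2083 -2.2730 0.7763]
Step 4: x=[5.0832 13.3790 18.5205 25.4970] v=[-1.0017 5.0143 -2.3167 0.6207]
Step 5: x=[5.0665 14.1295 18.1306 25.5430] v=[-0.0834 3.7526 -1.9497 0.2301]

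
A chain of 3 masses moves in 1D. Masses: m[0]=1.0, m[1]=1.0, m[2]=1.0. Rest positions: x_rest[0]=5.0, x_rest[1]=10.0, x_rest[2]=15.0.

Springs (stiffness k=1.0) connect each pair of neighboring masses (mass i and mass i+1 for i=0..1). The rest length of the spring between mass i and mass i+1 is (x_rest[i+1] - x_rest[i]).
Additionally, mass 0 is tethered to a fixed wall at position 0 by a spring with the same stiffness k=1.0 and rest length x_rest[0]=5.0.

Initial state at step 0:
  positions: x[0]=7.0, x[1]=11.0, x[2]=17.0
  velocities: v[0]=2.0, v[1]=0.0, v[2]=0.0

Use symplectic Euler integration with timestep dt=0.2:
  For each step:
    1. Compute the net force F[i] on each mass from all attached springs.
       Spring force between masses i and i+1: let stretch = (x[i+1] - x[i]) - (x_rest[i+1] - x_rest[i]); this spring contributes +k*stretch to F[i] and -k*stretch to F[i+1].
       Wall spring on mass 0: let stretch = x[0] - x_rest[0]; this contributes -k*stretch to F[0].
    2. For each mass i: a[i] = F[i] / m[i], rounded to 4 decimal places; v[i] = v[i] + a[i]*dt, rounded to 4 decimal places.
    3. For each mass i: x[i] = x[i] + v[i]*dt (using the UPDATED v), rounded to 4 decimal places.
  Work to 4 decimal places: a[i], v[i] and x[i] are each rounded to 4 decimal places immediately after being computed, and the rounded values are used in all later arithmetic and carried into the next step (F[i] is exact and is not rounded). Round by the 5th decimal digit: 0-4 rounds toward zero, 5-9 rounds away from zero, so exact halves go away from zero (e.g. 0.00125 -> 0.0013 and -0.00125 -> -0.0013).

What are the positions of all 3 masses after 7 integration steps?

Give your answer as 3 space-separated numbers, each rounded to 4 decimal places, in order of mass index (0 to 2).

Answer: 6.3309 12.5683 16.4186

Derivation:
Step 0: x=[7.0000 11.0000 17.0000] v=[2.0000 0.0000 0.0000]
Step 1: x=[7.2800 11.0800 16.9600] v=[1.4000 0.4000 -0.2000]
Step 2: x=[7.4208 11.2432 16.8848] v=[0.7040 0.8160 -0.3760]
Step 3: x=[7.4177 11.4792 16.7839] v=[-0.0157 1.1798 -0.5043]
Step 4: x=[7.2803 11.7649 16.6709] v=[-0.6869 1.4284 -0.5652]
Step 5: x=[7.0311 12.0674 16.5616] v=[-1.2460 1.5127 -0.5464]
Step 6: x=[6.7021 12.3483 16.4726] v=[-1.6450 1.4043 -0.4452]
Step 7: x=[6.3309 12.5683 16.4186] v=[-1.8562 1.0999 -0.2701]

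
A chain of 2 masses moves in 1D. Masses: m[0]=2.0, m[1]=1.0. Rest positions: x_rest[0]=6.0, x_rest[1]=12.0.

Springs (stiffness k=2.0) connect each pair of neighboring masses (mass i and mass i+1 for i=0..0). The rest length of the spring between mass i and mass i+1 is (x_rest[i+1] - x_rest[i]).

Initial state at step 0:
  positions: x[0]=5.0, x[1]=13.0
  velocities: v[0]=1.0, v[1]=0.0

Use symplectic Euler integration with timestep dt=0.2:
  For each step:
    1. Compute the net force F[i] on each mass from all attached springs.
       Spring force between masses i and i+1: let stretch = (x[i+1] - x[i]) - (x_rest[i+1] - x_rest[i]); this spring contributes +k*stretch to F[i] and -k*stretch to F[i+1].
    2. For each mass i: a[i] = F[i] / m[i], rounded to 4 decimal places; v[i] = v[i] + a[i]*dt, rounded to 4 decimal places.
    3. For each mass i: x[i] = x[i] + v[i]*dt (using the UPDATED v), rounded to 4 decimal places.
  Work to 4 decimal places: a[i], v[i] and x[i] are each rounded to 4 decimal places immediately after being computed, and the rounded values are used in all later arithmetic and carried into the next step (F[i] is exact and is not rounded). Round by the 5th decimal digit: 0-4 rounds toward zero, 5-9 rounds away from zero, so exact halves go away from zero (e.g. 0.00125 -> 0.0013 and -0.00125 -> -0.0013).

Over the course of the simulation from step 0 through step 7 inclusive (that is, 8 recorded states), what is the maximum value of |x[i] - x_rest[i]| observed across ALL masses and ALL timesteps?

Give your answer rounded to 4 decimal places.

Step 0: x=[5.0000 13.0000] v=[1.0000 0.0000]
Step 1: x=[5.2800 12.8400] v=[1.4000 -0.8000]
Step 2: x=[5.6224 12.5552] v=[1.7120 -1.4240]
Step 3: x=[6.0021 12.1958] v=[1.8986 -1.7971]
Step 4: x=[6.3896 11.8209] v=[1.9373 -1.8746]
Step 5: x=[6.7543 11.4915] v=[1.8236 -1.6471]
Step 6: x=[7.0685 11.2631] v=[1.5710 -1.1420]
Step 7: x=[7.3105 11.1791] v=[1.2099 -0.4198]
Max displacement = 1.3105

Answer: 1.3105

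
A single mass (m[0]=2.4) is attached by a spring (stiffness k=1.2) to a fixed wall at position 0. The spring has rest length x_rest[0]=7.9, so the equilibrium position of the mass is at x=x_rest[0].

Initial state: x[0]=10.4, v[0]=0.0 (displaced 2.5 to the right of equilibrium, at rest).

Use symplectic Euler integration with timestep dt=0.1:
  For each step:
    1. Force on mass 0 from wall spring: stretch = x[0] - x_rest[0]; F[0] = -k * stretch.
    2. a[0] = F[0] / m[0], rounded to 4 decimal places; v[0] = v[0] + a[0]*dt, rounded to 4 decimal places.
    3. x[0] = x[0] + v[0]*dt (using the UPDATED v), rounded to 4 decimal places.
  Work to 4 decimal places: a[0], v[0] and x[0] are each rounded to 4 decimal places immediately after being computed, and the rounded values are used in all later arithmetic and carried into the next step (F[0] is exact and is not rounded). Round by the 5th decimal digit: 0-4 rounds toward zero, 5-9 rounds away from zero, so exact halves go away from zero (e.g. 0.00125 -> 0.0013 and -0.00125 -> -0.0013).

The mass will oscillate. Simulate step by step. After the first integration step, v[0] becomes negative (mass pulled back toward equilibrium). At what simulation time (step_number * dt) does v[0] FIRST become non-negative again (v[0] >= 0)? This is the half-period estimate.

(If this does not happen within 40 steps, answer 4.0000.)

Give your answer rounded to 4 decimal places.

Step 0: x=[10.4000] v=[0.0000]
Step 1: x=[10.3875] v=[-0.1250]
Step 2: x=[10.3626] v=[-0.2494]
Step 3: x=[10.3254] v=[-0.3725]
Step 4: x=[10.2760] v=[-0.4938]
Step 5: x=[10.2147] v=[-0.6126]
Step 6: x=[10.1419] v=[-0.7283]
Step 7: x=[10.0579] v=[-0.8404]
Step 8: x=[9.9631] v=[-0.9483]
Step 9: x=[9.8580] v=[-1.0515]
Step 10: x=[9.7431] v=[-1.1494]
Step 11: x=[9.6189] v=[-1.2416]
Step 12: x=[9.4861] v=[-1.3276]
Step 13: x=[9.3454] v=[-1.4069]
Step 14: x=[9.1975] v=[-1.4792]
Step 15: x=[9.0431] v=[-1.5441]
Step 16: x=[8.8830] v=[-1.6013]
Step 17: x=[8.7180] v=[-1.6505]
Step 18: x=[8.5489] v=[-1.6914]
Step 19: x=[8.3765] v=[-1.7239]
Step 20: x=[8.2017] v=[-1.7477]
Step 21: x=[8.0254] v=[-1.7628]
Step 22: x=[7.8485] v=[-1.7691]
Step 23: x=[7.6719] v=[-1.7665]
Step 24: x=[7.4964] v=[-1.7551]
Step 25: x=[7.3229] v=[-1.7349]
Step 26: x=[7.1523] v=[-1.7060]
Step 27: x=[6.9854] v=[-1.6686]
Step 28: x=[6.8231] v=[-1.6229]
Step 29: x=[6.6662] v=[-1.5691]
Step 30: x=[6.5155] v=[-1.5074]
Step 31: x=[6.3717] v=[-1.4382]
Step 32: x=[6.2355] v=[-1.3618]
Step 33: x=[6.1076] v=[-1.2786]
Step 34: x=[5.9887] v=[-1.1890]
Step 35: x=[5.8794] v=[-1.0934]
Step 36: x=[5.7802] v=[-0.9924]
Step 37: x=[5.6916] v=[-0.8864]
Step 38: x=[5.6140] v=[-0.7760]
Step 39: x=[5.5478] v=[-0.6617]
Step 40: x=[5.4934] v=[-0.5441]
v[0] did not become non-negative within 40 steps; using fallback time=4.0000

Answer: 4.0000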